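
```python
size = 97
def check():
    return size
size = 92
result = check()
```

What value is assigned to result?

Step 1: size is first set to 97, then reassigned to 92.
Step 2: check() is called after the reassignment, so it looks up the current global size = 92.
Step 3: result = 92

The answer is 92.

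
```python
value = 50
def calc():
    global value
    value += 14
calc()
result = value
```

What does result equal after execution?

Step 1: value = 50 globally.
Step 2: calc() modifies global value: value += 14 = 64.
Step 3: result = 64

The answer is 64.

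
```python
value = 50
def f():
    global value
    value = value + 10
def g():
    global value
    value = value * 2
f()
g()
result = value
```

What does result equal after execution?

Step 1: value = 50.
Step 2: f() adds 10: value = 50 + 10 = 60.
Step 3: g() doubles: value = 60 * 2 = 120.
Step 4: result = 120

The answer is 120.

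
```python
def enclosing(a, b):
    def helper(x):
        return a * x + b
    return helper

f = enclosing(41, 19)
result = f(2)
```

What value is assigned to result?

Step 1: enclosing(41, 19) captures a = 41, b = 19.
Step 2: f(2) computes 41 * 2 + 19 = 101.
Step 3: result = 101

The answer is 101.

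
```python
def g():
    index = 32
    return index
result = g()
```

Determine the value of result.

Step 1: g() defines index = 32 in its local scope.
Step 2: return index finds the local variable index = 32.
Step 3: result = 32

The answer is 32.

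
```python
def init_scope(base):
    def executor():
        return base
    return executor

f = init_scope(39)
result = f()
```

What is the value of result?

Step 1: init_scope(39) creates closure capturing base = 39.
Step 2: f() returns the captured base = 39.
Step 3: result = 39

The answer is 39.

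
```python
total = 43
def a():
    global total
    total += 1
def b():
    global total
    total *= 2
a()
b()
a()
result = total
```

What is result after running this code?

Step 1: total = 43.
Step 2: a(): total = 43 + 1 = 44.
Step 3: b(): total = 44 * 2 = 88.
Step 4: a(): total = 88 + 1 = 89

The answer is 89.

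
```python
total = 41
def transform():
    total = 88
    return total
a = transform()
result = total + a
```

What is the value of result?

Step 1: Global total = 41. transform() returns local total = 88.
Step 2: a = 88. Global total still = 41.
Step 3: result = 41 + 88 = 129

The answer is 129.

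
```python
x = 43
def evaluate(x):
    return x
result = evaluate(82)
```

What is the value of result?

Step 1: Global x = 43.
Step 2: evaluate(82) takes parameter x = 82, which shadows the global.
Step 3: result = 82

The answer is 82.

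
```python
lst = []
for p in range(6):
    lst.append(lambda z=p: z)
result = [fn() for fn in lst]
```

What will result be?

Step 1: Default arg z=p captures p at each iteration.
Step 2: Each lambda has its own default: 0, 1, ..., 5.
Step 3: result = [0, 1, 2, 3, 4, 5]

The answer is [0, 1, 2, 3, 4, 5].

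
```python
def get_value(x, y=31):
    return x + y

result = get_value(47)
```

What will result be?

Step 1: get_value(47) uses default y = 31.
Step 2: Returns 47 + 31 = 78.
Step 3: result = 78

The answer is 78.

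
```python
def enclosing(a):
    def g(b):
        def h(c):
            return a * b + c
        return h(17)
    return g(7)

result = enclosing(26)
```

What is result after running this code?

Step 1: a = 26, b = 7, c = 17.
Step 2: h() computes a * b + c = 26 * 7 + 17 = 199.
Step 3: result = 199

The answer is 199.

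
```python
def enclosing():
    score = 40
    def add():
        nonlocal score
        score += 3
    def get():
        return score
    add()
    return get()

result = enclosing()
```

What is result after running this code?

Step 1: score = 40. add() modifies it via nonlocal, get() reads it.
Step 2: add() makes score = 40 + 3 = 43.
Step 3: get() returns 43. result = 43

The answer is 43.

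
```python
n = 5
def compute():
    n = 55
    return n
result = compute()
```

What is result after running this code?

Step 1: Global n = 5.
Step 2: compute() creates local n = 55, shadowing the global.
Step 3: Returns local n = 55. result = 55

The answer is 55.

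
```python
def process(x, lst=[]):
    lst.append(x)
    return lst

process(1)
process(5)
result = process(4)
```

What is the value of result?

Step 1: Mutable default argument gotcha! The list [] is created once.
Step 2: Each call appends to the SAME list: [1], [1, 5], [1, 5, 4].
Step 3: result = [1, 5, 4]

The answer is [1, 5, 4].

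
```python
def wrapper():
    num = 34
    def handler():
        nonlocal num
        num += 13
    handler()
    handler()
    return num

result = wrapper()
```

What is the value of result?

Step 1: num starts at 34.
Step 2: handler() is called 2 times, each adding 13.
Step 3: num = 34 + 13 * 2 = 60

The answer is 60.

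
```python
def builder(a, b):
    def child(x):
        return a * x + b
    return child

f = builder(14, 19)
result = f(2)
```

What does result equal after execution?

Step 1: builder(14, 19) captures a = 14, b = 19.
Step 2: f(2) computes 14 * 2 + 19 = 47.
Step 3: result = 47

The answer is 47.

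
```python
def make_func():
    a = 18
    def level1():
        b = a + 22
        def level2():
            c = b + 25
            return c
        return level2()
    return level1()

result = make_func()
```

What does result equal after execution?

Step 1: a = 18. b = a + 22 = 40.
Step 2: c = b + 25 = 40 + 25 = 65.
Step 3: result = 65

The answer is 65.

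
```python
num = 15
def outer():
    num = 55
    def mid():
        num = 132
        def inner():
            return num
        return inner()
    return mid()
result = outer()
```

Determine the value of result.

Step 1: Three levels of shadowing: global 15, outer 55, mid 132.
Step 2: inner() finds num = 132 in enclosing mid() scope.
Step 3: result = 132

The answer is 132.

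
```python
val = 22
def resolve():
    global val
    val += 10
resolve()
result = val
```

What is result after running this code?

Step 1: val = 22 globally.
Step 2: resolve() modifies global val: val += 10 = 32.
Step 3: result = 32

The answer is 32.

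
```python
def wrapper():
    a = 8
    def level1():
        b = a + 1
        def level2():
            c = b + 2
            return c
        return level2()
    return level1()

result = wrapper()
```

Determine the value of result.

Step 1: a = 8. b = a + 1 = 9.
Step 2: c = b + 2 = 9 + 2 = 11.
Step 3: result = 11

The answer is 11.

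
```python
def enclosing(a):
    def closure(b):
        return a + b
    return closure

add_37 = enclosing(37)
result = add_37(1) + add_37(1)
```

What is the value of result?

Step 1: add_37 captures a = 37.
Step 2: add_37(1) = 37 + 1 = 38, called twice.
Step 3: result = 38 + 38 = 76

The answer is 76.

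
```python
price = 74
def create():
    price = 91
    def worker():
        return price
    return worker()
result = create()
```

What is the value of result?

Step 1: price = 74 globally, but create() defines price = 91 locally.
Step 2: worker() looks up price. Not in local scope, so checks enclosing scope (create) and finds price = 91.
Step 3: result = 91

The answer is 91.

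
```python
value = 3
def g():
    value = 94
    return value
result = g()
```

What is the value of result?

Step 1: Global value = 3.
Step 2: g() creates local value = 94, shadowing the global.
Step 3: Returns local value = 94. result = 94

The answer is 94.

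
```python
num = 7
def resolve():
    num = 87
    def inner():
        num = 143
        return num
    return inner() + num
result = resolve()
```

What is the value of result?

Step 1: resolve() has local num = 87. inner() has local num = 143.
Step 2: inner() returns its local num = 143.
Step 3: resolve() returns 143 + its own num (87) = 230

The answer is 230.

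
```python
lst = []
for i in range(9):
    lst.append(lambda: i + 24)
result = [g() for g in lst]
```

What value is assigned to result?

Step 1: All lambdas capture i by reference. After the loop, i = 8.
Step 2: Each call returns 8 + 24 = 32.
Step 3: result = [32, 32, 32, 32, 32, 32, 32, 32, 32]

The answer is [32, 32, 32, 32, 32, 32, 32, 32, 32].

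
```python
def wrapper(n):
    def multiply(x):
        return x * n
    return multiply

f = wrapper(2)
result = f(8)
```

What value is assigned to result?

Step 1: wrapper(2) returns multiply closure with n = 2.
Step 2: f(8) computes 8 * 2 = 16.
Step 3: result = 16

The answer is 16.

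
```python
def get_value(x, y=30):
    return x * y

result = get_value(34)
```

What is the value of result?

Step 1: get_value(34) uses default y = 30.
Step 2: Returns 34 * 30 = 1020.
Step 3: result = 1020

The answer is 1020.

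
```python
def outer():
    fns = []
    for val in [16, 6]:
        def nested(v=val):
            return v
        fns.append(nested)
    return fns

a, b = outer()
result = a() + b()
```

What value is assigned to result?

Step 1: Default argument v=val captures val at each iteration.
Step 2: a() returns 16 (captured at first iteration), b() returns 6 (captured at second).
Step 3: result = 16 + 6 = 22

The answer is 22.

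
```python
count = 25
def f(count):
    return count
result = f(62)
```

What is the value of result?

Step 1: Global count = 25.
Step 2: f(62) takes parameter count = 62, which shadows the global.
Step 3: result = 62

The answer is 62.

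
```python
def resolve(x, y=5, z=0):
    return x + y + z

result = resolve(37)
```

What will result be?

Step 1: resolve(37) uses defaults y = 5, z = 0.
Step 2: Returns 37 + 5 + 0 = 42.
Step 3: result = 42

The answer is 42.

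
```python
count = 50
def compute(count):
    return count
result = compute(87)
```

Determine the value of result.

Step 1: Global count = 50.
Step 2: compute(87) takes parameter count = 87, which shadows the global.
Step 3: result = 87

The answer is 87.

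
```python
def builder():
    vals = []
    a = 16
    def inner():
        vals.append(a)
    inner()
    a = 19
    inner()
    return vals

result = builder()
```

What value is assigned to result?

Step 1: a = 16. inner() appends current a to vals.
Step 2: First inner(): appends 16. Then a = 19.
Step 3: Second inner(): appends 19 (closure sees updated a). result = [16, 19]

The answer is [16, 19].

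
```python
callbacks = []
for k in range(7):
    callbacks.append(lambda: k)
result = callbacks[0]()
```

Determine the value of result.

Step 1: The loop creates 7 lambdas, all referencing the same variable k.
Step 2: After the loop, k = 6 (final value).
Step 3: callbacks[0]() looks up k at call time and finds 6. This is the late binding gotcha. result = 6

The answer is 6.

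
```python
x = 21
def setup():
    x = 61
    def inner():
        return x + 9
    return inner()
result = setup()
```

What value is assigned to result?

Step 1: setup() shadows global x with x = 61.
Step 2: inner() finds x = 61 in enclosing scope, computes 61 + 9 = 70.
Step 3: result = 70

The answer is 70.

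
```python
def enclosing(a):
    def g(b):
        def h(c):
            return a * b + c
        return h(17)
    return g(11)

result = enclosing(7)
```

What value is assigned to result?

Step 1: a = 7, b = 11, c = 17.
Step 2: h() computes a * b + c = 7 * 11 + 17 = 94.
Step 3: result = 94

The answer is 94.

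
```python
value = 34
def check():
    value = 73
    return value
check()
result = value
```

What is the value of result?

Step 1: Global value = 34.
Step 2: check() creates local value = 73 (shadow, not modification).
Step 3: After check() returns, global value is unchanged. result = 34

The answer is 34.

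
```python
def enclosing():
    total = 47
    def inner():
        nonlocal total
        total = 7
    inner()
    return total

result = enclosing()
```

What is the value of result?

Step 1: enclosing() sets total = 47.
Step 2: inner() uses nonlocal to reassign total = 7.
Step 3: result = 7

The answer is 7.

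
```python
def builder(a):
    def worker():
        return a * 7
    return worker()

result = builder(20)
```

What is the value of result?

Step 1: builder(20) binds parameter a = 20.
Step 2: worker() accesses a = 20 from enclosing scope.
Step 3: result = 20 * 7 = 140

The answer is 140.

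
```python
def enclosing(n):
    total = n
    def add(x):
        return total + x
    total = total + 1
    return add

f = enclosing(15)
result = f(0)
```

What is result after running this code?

Step 1: enclosing(15) sets total = 15, then total = 15 + 1 = 16.
Step 2: Closures capture by reference, so add sees total = 16.
Step 3: f(0) returns 16 + 0 = 16

The answer is 16.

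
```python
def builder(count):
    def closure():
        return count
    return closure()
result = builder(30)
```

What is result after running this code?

Step 1: builder(30) binds parameter count = 30.
Step 2: closure() looks up count in enclosing scope and finds the parameter count = 30.
Step 3: result = 30

The answer is 30.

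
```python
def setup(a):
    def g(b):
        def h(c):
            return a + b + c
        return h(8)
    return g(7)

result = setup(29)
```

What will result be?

Step 1: a = 29, b = 7, c = 8 across three nested scopes.
Step 2: h() accesses all three via LEGB rule.
Step 3: result = 29 + 7 + 8 = 44

The answer is 44.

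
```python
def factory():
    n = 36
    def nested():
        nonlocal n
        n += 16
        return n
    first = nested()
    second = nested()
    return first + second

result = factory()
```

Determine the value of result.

Step 1: n starts at 36.
Step 2: First call: n = 36 + 16 = 52, returns 52.
Step 3: Second call: n = 52 + 16 = 68, returns 68.
Step 4: result = 52 + 68 = 120

The answer is 120.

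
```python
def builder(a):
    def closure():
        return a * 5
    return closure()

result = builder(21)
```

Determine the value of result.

Step 1: builder(21) binds parameter a = 21.
Step 2: closure() accesses a = 21 from enclosing scope.
Step 3: result = 21 * 5 = 105

The answer is 105.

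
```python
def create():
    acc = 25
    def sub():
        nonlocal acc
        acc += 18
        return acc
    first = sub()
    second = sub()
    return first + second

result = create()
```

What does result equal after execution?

Step 1: acc starts at 25.
Step 2: First call: acc = 25 + 18 = 43, returns 43.
Step 3: Second call: acc = 43 + 18 = 61, returns 61.
Step 4: result = 43 + 61 = 104

The answer is 104.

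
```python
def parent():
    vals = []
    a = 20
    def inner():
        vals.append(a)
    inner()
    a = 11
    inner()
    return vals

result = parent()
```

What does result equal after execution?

Step 1: a = 20. inner() appends current a to vals.
Step 2: First inner(): appends 20. Then a = 11.
Step 3: Second inner(): appends 11 (closure sees updated a). result = [20, 11]

The answer is [20, 11].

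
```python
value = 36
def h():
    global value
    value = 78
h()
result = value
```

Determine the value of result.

Step 1: value = 36 globally.
Step 2: h() declares global value and sets it to 78.
Step 3: After h(), global value = 78. result = 78

The answer is 78.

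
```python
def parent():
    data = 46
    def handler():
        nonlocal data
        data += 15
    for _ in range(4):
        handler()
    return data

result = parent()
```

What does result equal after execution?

Step 1: data = 46.
Step 2: handler() is called 4 times in a loop, each adding 15 via nonlocal.
Step 3: data = 46 + 15 * 4 = 106

The answer is 106.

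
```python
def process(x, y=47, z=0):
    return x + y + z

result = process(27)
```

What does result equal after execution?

Step 1: process(27) uses defaults y = 47, z = 0.
Step 2: Returns 27 + 47 + 0 = 74.
Step 3: result = 74

The answer is 74.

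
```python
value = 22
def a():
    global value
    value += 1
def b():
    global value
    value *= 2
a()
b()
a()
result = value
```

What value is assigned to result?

Step 1: value = 22.
Step 2: a(): value = 22 + 1 = 23.
Step 3: b(): value = 23 * 2 = 46.
Step 4: a(): value = 46 + 1 = 47

The answer is 47.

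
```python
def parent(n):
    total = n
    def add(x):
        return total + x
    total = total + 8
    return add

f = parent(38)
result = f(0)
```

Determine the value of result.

Step 1: parent(38) sets total = 38, then total = 38 + 8 = 46.
Step 2: Closures capture by reference, so add sees total = 46.
Step 3: f(0) returns 46 + 0 = 46

The answer is 46.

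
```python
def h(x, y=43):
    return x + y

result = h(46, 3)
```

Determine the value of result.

Step 1: h(46, 3) overrides default y with 3.
Step 2: Returns 46 + 3 = 49.
Step 3: result = 49

The answer is 49.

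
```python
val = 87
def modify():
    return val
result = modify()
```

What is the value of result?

Step 1: val = 87 is defined in the global scope.
Step 2: modify() looks up val. No local val exists, so Python checks the global scope via LEGB rule and finds val = 87.
Step 3: result = 87

The answer is 87.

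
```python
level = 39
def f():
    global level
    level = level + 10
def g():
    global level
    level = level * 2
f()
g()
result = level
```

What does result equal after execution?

Step 1: level = 39.
Step 2: f() adds 10: level = 39 + 10 = 49.
Step 3: g() doubles: level = 49 * 2 = 98.
Step 4: result = 98

The answer is 98.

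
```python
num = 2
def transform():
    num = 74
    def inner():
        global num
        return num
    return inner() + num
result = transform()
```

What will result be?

Step 1: Global num = 2. transform() shadows with local num = 74.
Step 2: inner() uses global keyword, so inner() returns global num = 2.
Step 3: transform() returns 2 + 74 = 76

The answer is 76.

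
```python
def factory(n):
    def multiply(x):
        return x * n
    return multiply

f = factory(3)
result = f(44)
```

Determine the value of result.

Step 1: factory(3) returns multiply closure with n = 3.
Step 2: f(44) computes 44 * 3 = 132.
Step 3: result = 132

The answer is 132.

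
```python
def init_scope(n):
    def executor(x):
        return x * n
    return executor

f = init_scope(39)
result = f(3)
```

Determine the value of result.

Step 1: init_scope(39) creates a closure capturing n = 39.
Step 2: f(3) computes 3 * 39 = 117.
Step 3: result = 117

The answer is 117.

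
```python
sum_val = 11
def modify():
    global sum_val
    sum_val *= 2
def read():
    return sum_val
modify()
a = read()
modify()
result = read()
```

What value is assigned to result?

Step 1: sum_val = 11.
Step 2: First modify(): sum_val = 11 * 2 = 22.
Step 3: Second modify(): sum_val = 22 * 2 = 44.
Step 4: read() returns 44

The answer is 44.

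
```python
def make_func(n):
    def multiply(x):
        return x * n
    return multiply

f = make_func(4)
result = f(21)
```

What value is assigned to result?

Step 1: make_func(4) returns multiply closure with n = 4.
Step 2: f(21) computes 21 * 4 = 84.
Step 3: result = 84

The answer is 84.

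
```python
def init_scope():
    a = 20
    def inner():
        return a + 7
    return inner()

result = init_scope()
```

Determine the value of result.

Step 1: init_scope() defines a = 20.
Step 2: inner() reads a = 20 from enclosing scope, returns 20 + 7 = 27.
Step 3: result = 27

The answer is 27.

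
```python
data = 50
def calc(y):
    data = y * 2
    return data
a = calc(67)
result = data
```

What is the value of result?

Step 1: Global data = 50.
Step 2: calc(67) creates local data = 67 * 2 = 134.
Step 3: Global data unchanged because no global keyword. result = 50

The answer is 50.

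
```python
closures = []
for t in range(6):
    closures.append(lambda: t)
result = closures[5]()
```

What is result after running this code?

Step 1: The loop creates 6 lambdas, all referencing the same variable t.
Step 2: After the loop, t = 5 (final value).
Step 3: closures[5]() looks up t at call time and finds 5. This is the late binding gotcha. result = 5

The answer is 5.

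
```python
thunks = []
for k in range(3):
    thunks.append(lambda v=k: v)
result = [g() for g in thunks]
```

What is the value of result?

Step 1: Default arg v=k captures k at each iteration.
Step 2: Each lambda has its own default: 0, 1, ..., 2.
Step 3: result = [0, 1, 2]

The answer is [0, 1, 2].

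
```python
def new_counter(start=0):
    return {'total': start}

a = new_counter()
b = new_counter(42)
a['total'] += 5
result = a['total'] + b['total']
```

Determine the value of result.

Step 1: new_counter() returns a new dict each call (immutable default 0).
Step 2: a = {'total': 0}, b = {'total': 42}.
Step 3: a['total'] += 5 = 5. result = 5 + 42 = 47

The answer is 47.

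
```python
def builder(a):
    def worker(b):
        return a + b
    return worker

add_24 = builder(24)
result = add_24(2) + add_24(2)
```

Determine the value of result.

Step 1: add_24 captures a = 24.
Step 2: add_24(2) = 24 + 2 = 26, called twice.
Step 3: result = 26 + 26 = 52

The answer is 52.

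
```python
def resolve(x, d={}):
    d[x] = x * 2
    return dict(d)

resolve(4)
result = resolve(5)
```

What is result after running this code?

Step 1: Mutable default dict is shared across calls.
Step 2: First call adds 4: 8. Second call adds 5: 10.
Step 3: result = {4: 8, 5: 10}

The answer is {4: 8, 5: 10}.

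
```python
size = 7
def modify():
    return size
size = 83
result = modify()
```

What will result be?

Step 1: size is first set to 7, then reassigned to 83.
Step 2: modify() is called after the reassignment, so it looks up the current global size = 83.
Step 3: result = 83

The answer is 83.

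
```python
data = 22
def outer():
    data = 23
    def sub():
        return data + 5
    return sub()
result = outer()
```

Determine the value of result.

Step 1: outer() shadows global data with data = 23.
Step 2: sub() finds data = 23 in enclosing scope, computes 23 + 5 = 28.
Step 3: result = 28

The answer is 28.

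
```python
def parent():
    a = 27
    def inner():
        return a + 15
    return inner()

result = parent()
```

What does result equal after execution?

Step 1: parent() defines a = 27.
Step 2: inner() reads a = 27 from enclosing scope, returns 27 + 15 = 42.
Step 3: result = 42

The answer is 42.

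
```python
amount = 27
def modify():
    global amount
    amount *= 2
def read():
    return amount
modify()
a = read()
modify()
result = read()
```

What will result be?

Step 1: amount = 27.
Step 2: First modify(): amount = 27 * 2 = 54.
Step 3: Second modify(): amount = 54 * 2 = 108.
Step 4: read() returns 108

The answer is 108.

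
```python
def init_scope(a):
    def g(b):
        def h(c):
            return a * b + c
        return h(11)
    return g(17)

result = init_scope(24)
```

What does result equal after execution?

Step 1: a = 24, b = 17, c = 11.
Step 2: h() computes a * b + c = 24 * 17 + 11 = 419.
Step 3: result = 419

The answer is 419.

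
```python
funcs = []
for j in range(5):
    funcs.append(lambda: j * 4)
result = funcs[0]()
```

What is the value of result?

Step 1: All lambdas reference the same variable j (late binding).
Step 2: After the loop, j = 4. Every lambda returns j * 4.
Step 3: funcs[0]() = 4 * 4 = 16

The answer is 16.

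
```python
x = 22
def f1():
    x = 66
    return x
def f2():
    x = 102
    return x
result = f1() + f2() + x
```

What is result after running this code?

Step 1: Each function shadows global x with its own local.
Step 2: f1() returns 66, f2() returns 102.
Step 3: Global x = 22 is unchanged. result = 66 + 102 + 22 = 190

The answer is 190.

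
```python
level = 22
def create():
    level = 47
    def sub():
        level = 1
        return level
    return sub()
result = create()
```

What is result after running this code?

Step 1: Three scopes define level: global (22), create (47), sub (1).
Step 2: sub() has its own local level = 1, which shadows both enclosing and global.
Step 3: result = 1 (local wins in LEGB)

The answer is 1.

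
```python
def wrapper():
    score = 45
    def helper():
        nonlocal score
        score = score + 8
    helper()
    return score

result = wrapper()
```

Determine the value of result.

Step 1: wrapper() sets score = 45.
Step 2: helper() uses nonlocal to modify score in wrapper's scope: score = 45 + 8 = 53.
Step 3: wrapper() returns the modified score = 53

The answer is 53.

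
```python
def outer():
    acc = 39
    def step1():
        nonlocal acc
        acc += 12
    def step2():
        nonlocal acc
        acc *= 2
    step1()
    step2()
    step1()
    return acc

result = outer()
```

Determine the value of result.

Step 1: acc = 39.
Step 2: step1(): acc = 39 + 12 = 51.
Step 3: step2(): acc = 51 * 2 = 102.
Step 4: step1(): acc = 102 + 12 = 114. result = 114

The answer is 114.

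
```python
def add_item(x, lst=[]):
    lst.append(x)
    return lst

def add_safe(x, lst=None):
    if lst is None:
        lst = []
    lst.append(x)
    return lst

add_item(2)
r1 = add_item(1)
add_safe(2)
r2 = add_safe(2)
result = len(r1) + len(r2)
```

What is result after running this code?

Step 1: add_item shares mutable default: after 2 calls, lst = [2, 1], len = 2.
Step 2: add_safe creates fresh list each time: r2 = [2], len = 1.
Step 3: result = 2 + 1 = 3

The answer is 3.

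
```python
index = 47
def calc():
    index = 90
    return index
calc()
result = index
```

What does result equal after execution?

Step 1: Global index = 47.
Step 2: calc() creates local index = 90 (shadow, not modification).
Step 3: After calc() returns, global index is unchanged. result = 47

The answer is 47.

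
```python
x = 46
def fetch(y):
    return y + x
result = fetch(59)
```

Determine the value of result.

Step 1: x = 46 is defined globally.
Step 2: fetch(59) uses parameter y = 59 and looks up x from global scope = 46.
Step 3: result = 59 + 46 = 105

The answer is 105.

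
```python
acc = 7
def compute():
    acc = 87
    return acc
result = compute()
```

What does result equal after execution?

Step 1: Global acc = 7.
Step 2: compute() creates local acc = 87, shadowing the global.
Step 3: Returns local acc = 87. result = 87

The answer is 87.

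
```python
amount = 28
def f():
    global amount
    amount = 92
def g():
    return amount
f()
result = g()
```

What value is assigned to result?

Step 1: amount = 28.
Step 2: f() sets global amount = 92.
Step 3: g() reads global amount = 92. result = 92

The answer is 92.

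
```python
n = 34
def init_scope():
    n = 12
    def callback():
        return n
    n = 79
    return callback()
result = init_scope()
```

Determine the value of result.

Step 1: init_scope() sets n = 12, then later n = 79.
Step 2: callback() is called after n is reassigned to 79. Closures capture variables by reference, not by value.
Step 3: result = 79

The answer is 79.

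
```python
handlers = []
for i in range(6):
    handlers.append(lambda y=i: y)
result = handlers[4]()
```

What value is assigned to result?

Step 1: Default argument y=i captures i's value at each iteration.
Step 2: handlers[4] captured y = 4 when i was 4.
Step 3: result = 4

The answer is 4.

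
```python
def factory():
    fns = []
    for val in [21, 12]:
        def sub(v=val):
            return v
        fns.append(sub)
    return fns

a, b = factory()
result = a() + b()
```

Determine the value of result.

Step 1: Default argument v=val captures val at each iteration.
Step 2: a() returns 21 (captured at first iteration), b() returns 12 (captured at second).
Step 3: result = 21 + 12 = 33

The answer is 33.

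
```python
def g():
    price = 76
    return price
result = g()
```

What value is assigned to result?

Step 1: g() defines price = 76 in its local scope.
Step 2: return price finds the local variable price = 76.
Step 3: result = 76

The answer is 76.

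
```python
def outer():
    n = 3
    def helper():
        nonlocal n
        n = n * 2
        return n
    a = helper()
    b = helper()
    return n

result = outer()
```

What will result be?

Step 1: n starts at 3.
Step 2: First helper(): n = 3 * 2 = 6.
Step 3: Second helper(): n = 6 * 2 = 12.
Step 4: result = 12

The answer is 12.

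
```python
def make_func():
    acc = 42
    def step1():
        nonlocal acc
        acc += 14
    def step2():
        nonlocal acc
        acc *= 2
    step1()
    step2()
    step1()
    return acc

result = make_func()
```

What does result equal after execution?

Step 1: acc = 42.
Step 2: step1(): acc = 42 + 14 = 56.
Step 3: step2(): acc = 56 * 2 = 112.
Step 4: step1(): acc = 112 + 14 = 126. result = 126

The answer is 126.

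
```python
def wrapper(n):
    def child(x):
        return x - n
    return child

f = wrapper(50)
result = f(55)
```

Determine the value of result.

Step 1: wrapper(50) creates a closure capturing n = 50.
Step 2: f(55) computes 55 - 50 = 5.
Step 3: result = 5

The answer is 5.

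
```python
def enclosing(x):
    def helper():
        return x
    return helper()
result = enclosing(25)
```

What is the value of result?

Step 1: enclosing(25) binds parameter x = 25.
Step 2: helper() looks up x in enclosing scope and finds the parameter x = 25.
Step 3: result = 25

The answer is 25.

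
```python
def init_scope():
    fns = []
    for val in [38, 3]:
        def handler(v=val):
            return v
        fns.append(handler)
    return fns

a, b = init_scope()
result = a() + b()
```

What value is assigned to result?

Step 1: Default argument v=val captures val at each iteration.
Step 2: a() returns 38 (captured at first iteration), b() returns 3 (captured at second).
Step 3: result = 38 + 3 = 41

The answer is 41.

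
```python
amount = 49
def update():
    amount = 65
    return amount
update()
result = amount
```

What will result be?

Step 1: Global amount = 49.
Step 2: update() creates local amount = 65 (shadow, not modification).
Step 3: After update() returns, global amount is unchanged. result = 49

The answer is 49.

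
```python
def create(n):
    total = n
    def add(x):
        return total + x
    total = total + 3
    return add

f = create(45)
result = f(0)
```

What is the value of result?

Step 1: create(45) sets total = 45, then total = 45 + 3 = 48.
Step 2: Closures capture by reference, so add sees total = 48.
Step 3: f(0) returns 48 + 0 = 48

The answer is 48.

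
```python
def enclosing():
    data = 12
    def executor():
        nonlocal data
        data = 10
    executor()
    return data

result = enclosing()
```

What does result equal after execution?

Step 1: enclosing() sets data = 12.
Step 2: executor() uses nonlocal to reassign data = 10.
Step 3: result = 10

The answer is 10.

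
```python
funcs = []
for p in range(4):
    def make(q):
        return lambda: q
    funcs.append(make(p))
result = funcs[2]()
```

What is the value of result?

Step 1: make(p) creates a new scope capturing q = p at call time.
Step 2: funcs[2] = make(2), so its lambda captures q = 2.
Step 3: result = 2 (closure factory fixes late binding)

The answer is 2.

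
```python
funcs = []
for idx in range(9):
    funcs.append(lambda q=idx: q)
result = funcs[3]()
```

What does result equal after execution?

Step 1: Default argument q=idx captures idx's value at each iteration.
Step 2: funcs[3] captured q = 3 when idx was 3.
Step 3: result = 3

The answer is 3.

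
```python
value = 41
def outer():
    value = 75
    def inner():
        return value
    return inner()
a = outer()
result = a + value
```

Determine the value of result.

Step 1: outer() has local value = 75. inner() reads from enclosing.
Step 2: outer() returns 75. Global value = 41 unchanged.
Step 3: result = 75 + 41 = 116

The answer is 116.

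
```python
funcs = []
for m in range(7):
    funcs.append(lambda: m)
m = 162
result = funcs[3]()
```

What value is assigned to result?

Step 1: Lambdas capture the variable m by reference, not by value.
Step 2: After the loop, m is reassigned to 162.
Step 3: funcs[3]() looks up the current m = 162. result = 162

The answer is 162.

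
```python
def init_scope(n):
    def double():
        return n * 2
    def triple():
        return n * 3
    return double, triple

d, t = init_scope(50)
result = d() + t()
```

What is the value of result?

Step 1: Both closures capture the same n = 50.
Step 2: d() = 50 * 2 = 100, t() = 50 * 3 = 150.
Step 3: result = 100 + 150 = 250

The answer is 250.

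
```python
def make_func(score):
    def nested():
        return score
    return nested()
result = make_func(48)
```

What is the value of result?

Step 1: make_func(48) binds parameter score = 48.
Step 2: nested() looks up score in enclosing scope and finds the parameter score = 48.
Step 3: result = 48

The answer is 48.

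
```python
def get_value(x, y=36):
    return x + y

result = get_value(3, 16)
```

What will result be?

Step 1: get_value(3, 16) overrides default y with 16.
Step 2: Returns 3 + 16 = 19.
Step 3: result = 19

The answer is 19.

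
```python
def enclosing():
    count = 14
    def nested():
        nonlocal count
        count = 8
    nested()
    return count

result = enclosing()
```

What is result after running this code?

Step 1: enclosing() sets count = 14.
Step 2: nested() uses nonlocal to reassign count = 8.
Step 3: result = 8

The answer is 8.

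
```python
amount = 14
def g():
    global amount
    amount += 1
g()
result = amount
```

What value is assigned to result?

Step 1: amount = 14 globally.
Step 2: g() modifies global amount: amount += 1 = 15.
Step 3: result = 15

The answer is 15.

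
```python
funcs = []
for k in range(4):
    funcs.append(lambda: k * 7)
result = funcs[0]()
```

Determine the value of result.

Step 1: All lambdas reference the same variable k (late binding).
Step 2: After the loop, k = 3. Every lambda returns k * 7.
Step 3: funcs[0]() = 3 * 7 = 21

The answer is 21.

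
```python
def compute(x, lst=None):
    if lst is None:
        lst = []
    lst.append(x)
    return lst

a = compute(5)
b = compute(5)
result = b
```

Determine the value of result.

Step 1: None default with guard creates a NEW list each call.
Step 2: a = [5] (fresh list). b = [5] (another fresh list).
Step 3: result = [5] (this is the fix for mutable default)

The answer is [5].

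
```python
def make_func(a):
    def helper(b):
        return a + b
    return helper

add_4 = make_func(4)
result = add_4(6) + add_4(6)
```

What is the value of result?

Step 1: add_4 captures a = 4.
Step 2: add_4(6) = 4 + 6 = 10, called twice.
Step 3: result = 10 + 10 = 20

The answer is 20.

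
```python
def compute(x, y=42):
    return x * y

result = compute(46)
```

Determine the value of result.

Step 1: compute(46) uses default y = 42.
Step 2: Returns 46 * 42 = 1932.
Step 3: result = 1932

The answer is 1932.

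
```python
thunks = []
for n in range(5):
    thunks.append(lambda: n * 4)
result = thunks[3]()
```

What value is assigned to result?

Step 1: All lambdas reference the same variable n (late binding).
Step 2: After the loop, n = 4. Every lambda returns n * 4.
Step 3: thunks[3]() = 4 * 4 = 16

The answer is 16.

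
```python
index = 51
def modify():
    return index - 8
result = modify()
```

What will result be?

Step 1: index = 51 is defined globally.
Step 2: modify() looks up index from global scope = 51, then computes 51 - 8 = 43.
Step 3: result = 43

The answer is 43.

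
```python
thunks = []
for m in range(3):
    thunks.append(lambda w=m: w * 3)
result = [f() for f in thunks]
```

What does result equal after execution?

Step 1: Default arg w=m captures m at each iteration.
Step 2: thunks[k] has w defaulting to k, returns k * 3.
Step 3: result = [0, 3, 6]

The answer is [0, 3, 6].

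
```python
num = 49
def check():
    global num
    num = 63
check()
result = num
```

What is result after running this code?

Step 1: num = 49 globally.
Step 2: check() declares global num and sets it to 63.
Step 3: After check(), global num = 63. result = 63

The answer is 63.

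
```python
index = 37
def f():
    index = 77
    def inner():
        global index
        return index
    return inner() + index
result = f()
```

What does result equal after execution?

Step 1: Global index = 37. f() shadows with local index = 77.
Step 2: inner() uses global keyword, so inner() returns global index = 37.
Step 3: f() returns 37 + 77 = 114

The answer is 114.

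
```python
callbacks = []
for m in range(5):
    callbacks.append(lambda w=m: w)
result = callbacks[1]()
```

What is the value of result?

Step 1: Default argument w=m captures m's value at each iteration.
Step 2: callbacks[1] captured w = 1 when m was 1.
Step 3: result = 1

The answer is 1.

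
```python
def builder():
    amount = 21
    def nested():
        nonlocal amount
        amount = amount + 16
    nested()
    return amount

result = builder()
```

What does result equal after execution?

Step 1: builder() sets amount = 21.
Step 2: nested() uses nonlocal to modify amount in builder's scope: amount = 21 + 16 = 37.
Step 3: builder() returns the modified amount = 37

The answer is 37.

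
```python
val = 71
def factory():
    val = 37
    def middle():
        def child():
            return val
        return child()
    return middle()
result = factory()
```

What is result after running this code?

Step 1: factory() defines val = 37. middle() and child() have no local val.
Step 2: child() checks local (none), enclosing middle() (none), enclosing factory() and finds val = 37.
Step 3: result = 37

The answer is 37.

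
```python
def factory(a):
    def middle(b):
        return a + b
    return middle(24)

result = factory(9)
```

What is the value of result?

Step 1: factory(9) passes a = 9.
Step 2: middle(24) has b = 24, reads a = 9 from enclosing.
Step 3: result = 9 + 24 = 33

The answer is 33.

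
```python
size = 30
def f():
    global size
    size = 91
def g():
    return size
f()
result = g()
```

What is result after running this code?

Step 1: size = 30.
Step 2: f() sets global size = 91.
Step 3: g() reads global size = 91. result = 91

The answer is 91.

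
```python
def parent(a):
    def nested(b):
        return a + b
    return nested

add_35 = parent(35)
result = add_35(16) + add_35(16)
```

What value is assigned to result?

Step 1: add_35 captures a = 35.
Step 2: add_35(16) = 35 + 16 = 51, called twice.
Step 3: result = 51 + 51 = 102

The answer is 102.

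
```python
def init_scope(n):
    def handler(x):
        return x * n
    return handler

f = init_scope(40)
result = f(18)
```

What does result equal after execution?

Step 1: init_scope(40) creates a closure capturing n = 40.
Step 2: f(18) computes 18 * 40 = 720.
Step 3: result = 720

The answer is 720.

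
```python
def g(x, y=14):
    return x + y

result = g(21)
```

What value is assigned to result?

Step 1: g(21) uses default y = 14.
Step 2: Returns 21 + 14 = 35.
Step 3: result = 35

The answer is 35.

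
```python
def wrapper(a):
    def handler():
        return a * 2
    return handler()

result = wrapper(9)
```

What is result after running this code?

Step 1: wrapper(9) binds parameter a = 9.
Step 2: handler() accesses a = 9 from enclosing scope.
Step 3: result = 9 * 2 = 18

The answer is 18.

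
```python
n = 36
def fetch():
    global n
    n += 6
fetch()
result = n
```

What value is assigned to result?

Step 1: n = 36 globally.
Step 2: fetch() modifies global n: n += 6 = 42.
Step 3: result = 42

The answer is 42.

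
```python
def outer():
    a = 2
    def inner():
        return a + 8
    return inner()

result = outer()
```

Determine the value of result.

Step 1: outer() defines a = 2.
Step 2: inner() reads a = 2 from enclosing scope, returns 2 + 8 = 10.
Step 3: result = 10

The answer is 10.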